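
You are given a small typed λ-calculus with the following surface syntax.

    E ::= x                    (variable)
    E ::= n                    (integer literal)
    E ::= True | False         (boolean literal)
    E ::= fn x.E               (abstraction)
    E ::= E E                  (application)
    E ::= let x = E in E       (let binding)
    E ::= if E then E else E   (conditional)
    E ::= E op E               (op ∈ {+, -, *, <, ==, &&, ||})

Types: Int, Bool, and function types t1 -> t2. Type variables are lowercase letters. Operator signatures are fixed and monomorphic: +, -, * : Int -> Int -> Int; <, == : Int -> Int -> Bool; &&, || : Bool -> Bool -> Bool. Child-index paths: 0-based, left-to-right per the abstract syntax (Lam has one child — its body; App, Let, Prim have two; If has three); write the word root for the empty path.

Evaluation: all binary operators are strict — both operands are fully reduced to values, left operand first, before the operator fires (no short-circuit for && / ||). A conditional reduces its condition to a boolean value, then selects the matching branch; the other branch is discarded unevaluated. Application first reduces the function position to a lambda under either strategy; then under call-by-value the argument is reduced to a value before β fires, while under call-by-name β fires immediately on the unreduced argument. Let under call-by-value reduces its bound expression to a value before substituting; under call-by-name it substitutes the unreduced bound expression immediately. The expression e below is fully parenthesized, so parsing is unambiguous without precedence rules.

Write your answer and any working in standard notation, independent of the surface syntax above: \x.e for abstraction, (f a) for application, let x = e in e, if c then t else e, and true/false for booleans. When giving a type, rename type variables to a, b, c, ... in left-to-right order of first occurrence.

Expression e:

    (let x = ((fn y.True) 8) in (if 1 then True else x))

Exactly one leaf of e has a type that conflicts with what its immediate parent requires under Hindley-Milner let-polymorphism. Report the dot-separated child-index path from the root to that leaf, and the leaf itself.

Answer: 1.0 : 1

Working:
\y._ : a -> Bool
  unify a -> Bool ~ Int -> b
  unify a ~ Int
  unify Bool ~ b
_ _ : Bool
let x : Bool
  unify Int ~ Bool
  FAIL: mismatch Int ~ Bool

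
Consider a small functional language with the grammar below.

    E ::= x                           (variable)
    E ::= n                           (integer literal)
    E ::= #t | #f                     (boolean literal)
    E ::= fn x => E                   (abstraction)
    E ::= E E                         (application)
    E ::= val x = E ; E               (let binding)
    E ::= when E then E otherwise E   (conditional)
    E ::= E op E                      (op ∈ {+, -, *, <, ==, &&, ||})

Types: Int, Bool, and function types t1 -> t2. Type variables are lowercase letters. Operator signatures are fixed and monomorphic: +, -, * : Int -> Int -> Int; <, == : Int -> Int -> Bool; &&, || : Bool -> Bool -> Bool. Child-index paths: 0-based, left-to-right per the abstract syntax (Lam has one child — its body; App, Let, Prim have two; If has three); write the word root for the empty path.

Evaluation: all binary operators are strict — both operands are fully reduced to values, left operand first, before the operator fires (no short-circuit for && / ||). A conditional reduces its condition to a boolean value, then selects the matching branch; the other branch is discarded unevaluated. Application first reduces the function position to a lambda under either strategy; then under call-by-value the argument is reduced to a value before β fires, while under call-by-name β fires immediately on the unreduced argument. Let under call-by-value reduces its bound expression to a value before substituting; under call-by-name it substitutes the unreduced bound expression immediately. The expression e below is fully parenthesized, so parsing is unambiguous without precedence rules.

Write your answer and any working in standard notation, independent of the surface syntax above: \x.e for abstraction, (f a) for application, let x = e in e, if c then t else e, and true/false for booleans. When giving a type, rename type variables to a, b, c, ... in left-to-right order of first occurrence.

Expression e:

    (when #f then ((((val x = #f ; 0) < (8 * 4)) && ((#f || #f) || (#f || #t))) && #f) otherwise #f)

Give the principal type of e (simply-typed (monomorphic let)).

Answer: Bool

Trace:
  unify Bool ~ Bool
let x : Bool
  unify Int ~ Int
  unify Int ~ Int
  unify Int ~ Int
  unify Int ~ Int
  unify Bool ~ Bool
  unify Bool ~ Bool
  unify Bool ~ Bool
  unify Bool ~ Bool
  unify Bool ~ Bool
  unify Bool ~ Bool
  unify Bool ~ Bool
  unify Bool ~ Bool
  unify Bool ~ Bool
  unify Bool ~ Bool
  unify Bool ~ Bool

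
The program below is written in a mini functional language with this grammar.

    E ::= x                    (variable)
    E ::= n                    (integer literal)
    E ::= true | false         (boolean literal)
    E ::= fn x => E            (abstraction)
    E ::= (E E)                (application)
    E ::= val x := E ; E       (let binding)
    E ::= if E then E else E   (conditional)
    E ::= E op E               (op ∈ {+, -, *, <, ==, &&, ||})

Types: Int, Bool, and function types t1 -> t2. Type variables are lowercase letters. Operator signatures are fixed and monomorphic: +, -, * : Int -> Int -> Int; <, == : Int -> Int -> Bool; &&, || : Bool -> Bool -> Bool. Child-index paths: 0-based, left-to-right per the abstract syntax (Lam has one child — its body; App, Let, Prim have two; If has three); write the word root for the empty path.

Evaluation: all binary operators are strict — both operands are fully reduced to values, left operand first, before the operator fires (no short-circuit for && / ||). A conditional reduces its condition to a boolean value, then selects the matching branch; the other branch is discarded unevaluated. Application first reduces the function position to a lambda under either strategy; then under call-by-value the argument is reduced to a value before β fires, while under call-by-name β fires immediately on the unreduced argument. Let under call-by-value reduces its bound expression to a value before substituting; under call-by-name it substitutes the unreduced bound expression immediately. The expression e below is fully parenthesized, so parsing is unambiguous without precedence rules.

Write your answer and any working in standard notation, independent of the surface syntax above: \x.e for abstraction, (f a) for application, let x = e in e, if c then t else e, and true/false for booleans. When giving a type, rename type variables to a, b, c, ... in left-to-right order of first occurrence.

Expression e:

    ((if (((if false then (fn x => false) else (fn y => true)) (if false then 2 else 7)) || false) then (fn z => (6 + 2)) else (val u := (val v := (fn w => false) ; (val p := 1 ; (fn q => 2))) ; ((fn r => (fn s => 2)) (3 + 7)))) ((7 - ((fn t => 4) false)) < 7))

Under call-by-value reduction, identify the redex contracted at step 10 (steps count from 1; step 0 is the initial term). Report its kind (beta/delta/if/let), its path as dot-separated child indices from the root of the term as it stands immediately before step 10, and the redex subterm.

Derivation:
step 0: ((if (((if false then (\x.false) else (\y.true)) (if false then 2 else 7)) || false) then (\z.(6 + 2)) else (let u = (let v = (\w.false) in (let p = 1 in (\q.2))) in ((\r.(\s.2)) (3 + 7)))) ((7 - ((\t.4) false)) < 7))
step 1: [if@0.0.0.0] ((if (((\y.true) (if false then 2 else 7)) || false) then (\z.(6 + 2)) else (let u = (let v = (\w.false) in (let p = 1 in (\q.2))) in ((\r.(\s.2)) (3 + 7)))) ((7 - ((\t.4) false)) < 7))
step 2: [if@0.0.0.1] ((if (((\y.true) 7) || false) then (\z.(6 + 2)) else (let u = (let v = (\w.false) in (let p = 1 in (\q.2))) in ((\r.(\s.2)) (3 + 7)))) ((7 - ((\t.4) false)) < 7))
step 3: [beta@0.0.0] ((if (true || false) then (\z.(6 + 2)) else (let u = (let v = (\w.false) in (let p = 1 in (\q.2))) in ((\r.(\s.2)) (3 + 7)))) ((7 - ((\t.4) false)) < 7))
step 4: [delta@0.0] ((if true then (\z.(6 + 2)) else (let u = (let v = (\w.false) in (let p = 1 in (\q.2))) in ((\r.(\s.2)) (3 + 7)))) ((7 - ((\t.4) false)) < 7))
step 5: [if@0] ((\z.(6 + 2)) ((7 - ((\t.4) false)) < 7))
step 6: [beta@1.0.1] ((\z.(6 + 2)) ((7 - 4) < 7))
step 7: [delta@1.0] ((\z.(6 + 2)) (3 < 7))
step 8: [delta@1] ((\z.(6 + 2)) true)
step 9: [beta@root] (6 + 2)
step 10: [delta@root] 8

Answer: delta at root : (6 + 2)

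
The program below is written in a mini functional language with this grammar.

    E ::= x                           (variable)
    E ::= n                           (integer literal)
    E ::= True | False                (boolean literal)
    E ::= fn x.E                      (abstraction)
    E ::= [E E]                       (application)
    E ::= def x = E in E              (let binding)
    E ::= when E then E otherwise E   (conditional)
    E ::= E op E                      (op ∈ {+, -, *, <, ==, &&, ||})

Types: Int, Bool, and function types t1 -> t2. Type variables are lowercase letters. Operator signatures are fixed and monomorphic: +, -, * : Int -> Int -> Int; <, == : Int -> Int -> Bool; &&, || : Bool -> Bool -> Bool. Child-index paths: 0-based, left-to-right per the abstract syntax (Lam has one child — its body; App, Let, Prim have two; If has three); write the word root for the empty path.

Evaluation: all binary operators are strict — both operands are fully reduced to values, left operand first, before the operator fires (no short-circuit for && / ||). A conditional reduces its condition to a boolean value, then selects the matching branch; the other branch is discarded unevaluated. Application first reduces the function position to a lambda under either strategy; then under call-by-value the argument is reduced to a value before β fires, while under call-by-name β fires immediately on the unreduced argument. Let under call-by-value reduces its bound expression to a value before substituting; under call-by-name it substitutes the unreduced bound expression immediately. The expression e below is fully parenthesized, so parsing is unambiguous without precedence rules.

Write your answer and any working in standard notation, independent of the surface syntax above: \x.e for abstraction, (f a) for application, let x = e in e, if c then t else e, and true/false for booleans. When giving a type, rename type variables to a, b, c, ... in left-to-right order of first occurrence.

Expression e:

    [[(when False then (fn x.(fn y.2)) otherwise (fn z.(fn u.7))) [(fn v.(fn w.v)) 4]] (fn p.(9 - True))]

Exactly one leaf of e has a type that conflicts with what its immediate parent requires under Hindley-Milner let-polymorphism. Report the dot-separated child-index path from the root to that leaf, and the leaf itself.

Trace:
  unify Bool ~ Bool
\y._ : b -> Int
\x._ : a -> b -> Int
\u._ : d -> Int
\z._ : c -> d -> Int
  unify a -> b -> Int ~ c -> d -> Int
  unify a ~ c
  unify b -> Int ~ d -> Int
  unify b ~ d
  unify Int ~ Int
v : e
\w._ : f -> e
\v._ : e -> f -> e
  unify e -> f -> e ~ Int -> g
  unify e ~ Int
  unify f -> Int ~ g
_ _ : f -> Int
  unify c -> d -> Int ~ (f -> Int) -> h
  unify c ~ f -> Int
  unify d -> Int ~ h
_ _ : d -> Int
  unify Int ~ Int
  unify Bool ~ Int
  FAIL: mismatch Bool ~ Int

Answer: 1.0.1 : true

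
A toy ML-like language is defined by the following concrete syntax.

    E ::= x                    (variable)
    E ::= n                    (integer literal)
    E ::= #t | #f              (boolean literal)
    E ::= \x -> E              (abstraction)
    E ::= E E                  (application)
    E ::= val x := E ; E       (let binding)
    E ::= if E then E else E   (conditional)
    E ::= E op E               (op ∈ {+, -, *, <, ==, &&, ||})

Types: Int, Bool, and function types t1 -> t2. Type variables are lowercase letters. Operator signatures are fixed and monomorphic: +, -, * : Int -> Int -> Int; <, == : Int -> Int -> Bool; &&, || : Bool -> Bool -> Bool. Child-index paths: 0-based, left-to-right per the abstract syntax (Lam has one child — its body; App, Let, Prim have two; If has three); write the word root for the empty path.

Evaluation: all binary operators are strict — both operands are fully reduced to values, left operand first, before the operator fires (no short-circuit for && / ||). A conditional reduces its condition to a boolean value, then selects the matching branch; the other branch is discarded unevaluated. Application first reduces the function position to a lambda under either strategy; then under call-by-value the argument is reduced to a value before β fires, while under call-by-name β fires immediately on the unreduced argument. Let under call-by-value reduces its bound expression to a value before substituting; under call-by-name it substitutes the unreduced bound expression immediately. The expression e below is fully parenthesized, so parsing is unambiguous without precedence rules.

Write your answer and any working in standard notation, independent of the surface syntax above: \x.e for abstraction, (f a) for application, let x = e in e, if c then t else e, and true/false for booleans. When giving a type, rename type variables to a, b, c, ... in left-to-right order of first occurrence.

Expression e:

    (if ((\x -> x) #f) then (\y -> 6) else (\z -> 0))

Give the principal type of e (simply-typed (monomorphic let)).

Trace:
x : a
\x._ : a -> a
  unify a -> a ~ Bool -> b
  unify a ~ Bool
  unify Bool ~ b
_ _ : Bool
  unify Bool ~ Bool
\y._ : c -> Int
\z._ : d -> Int
  unify c -> Int ~ d -> Int
  unify c ~ d
  unify Int ~ Int

Answer: a -> Int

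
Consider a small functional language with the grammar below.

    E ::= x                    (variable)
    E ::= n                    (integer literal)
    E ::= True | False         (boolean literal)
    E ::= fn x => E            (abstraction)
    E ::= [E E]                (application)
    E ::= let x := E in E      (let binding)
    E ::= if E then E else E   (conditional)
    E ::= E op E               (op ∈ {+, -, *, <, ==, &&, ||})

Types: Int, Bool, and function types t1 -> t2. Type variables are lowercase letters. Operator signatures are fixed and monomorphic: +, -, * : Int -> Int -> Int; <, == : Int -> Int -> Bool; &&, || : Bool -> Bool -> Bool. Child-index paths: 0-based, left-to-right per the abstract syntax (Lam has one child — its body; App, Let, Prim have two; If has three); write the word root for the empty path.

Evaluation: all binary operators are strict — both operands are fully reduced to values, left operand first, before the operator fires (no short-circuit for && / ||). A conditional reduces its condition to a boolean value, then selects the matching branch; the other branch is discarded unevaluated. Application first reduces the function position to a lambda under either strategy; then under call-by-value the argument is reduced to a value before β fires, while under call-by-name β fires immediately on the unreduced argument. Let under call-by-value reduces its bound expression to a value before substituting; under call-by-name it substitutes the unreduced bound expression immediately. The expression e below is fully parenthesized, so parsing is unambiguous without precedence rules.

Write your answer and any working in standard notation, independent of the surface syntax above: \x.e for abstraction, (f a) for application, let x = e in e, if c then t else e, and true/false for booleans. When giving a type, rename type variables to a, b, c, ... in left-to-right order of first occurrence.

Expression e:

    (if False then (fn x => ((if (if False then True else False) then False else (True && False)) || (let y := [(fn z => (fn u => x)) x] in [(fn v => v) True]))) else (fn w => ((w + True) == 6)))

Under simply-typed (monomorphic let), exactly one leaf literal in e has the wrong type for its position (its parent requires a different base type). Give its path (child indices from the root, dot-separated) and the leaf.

Answer: 2.0.0.1 : true

Working:
  unify Bool ~ Bool
  unify Bool ~ Bool
  unify Bool ~ Bool
  unify Bool ~ Bool
  unify Bool ~ Bool
  unify Bool ~ Bool
  unify Bool ~ Bool
  unify Bool ~ Bool
x : a
\u._ : c -> a
\z._ : b -> c -> a
x : a
  unify b -> c -> a ~ a -> d
  unify b ~ a
  unify c -> a ~ d
_ _ : c -> a
let y : c -> a
v : e
\v._ : e -> e
  unify e -> e ~ Bool -> f
  unify e ~ Bool
  unify Bool ~ f
_ _ : Bool
  unify Bool ~ Bool
\x._ : a -> Bool
w : g
  unify g ~ Int
  unify Bool ~ Int
  FAIL: mismatch Bool ~ Int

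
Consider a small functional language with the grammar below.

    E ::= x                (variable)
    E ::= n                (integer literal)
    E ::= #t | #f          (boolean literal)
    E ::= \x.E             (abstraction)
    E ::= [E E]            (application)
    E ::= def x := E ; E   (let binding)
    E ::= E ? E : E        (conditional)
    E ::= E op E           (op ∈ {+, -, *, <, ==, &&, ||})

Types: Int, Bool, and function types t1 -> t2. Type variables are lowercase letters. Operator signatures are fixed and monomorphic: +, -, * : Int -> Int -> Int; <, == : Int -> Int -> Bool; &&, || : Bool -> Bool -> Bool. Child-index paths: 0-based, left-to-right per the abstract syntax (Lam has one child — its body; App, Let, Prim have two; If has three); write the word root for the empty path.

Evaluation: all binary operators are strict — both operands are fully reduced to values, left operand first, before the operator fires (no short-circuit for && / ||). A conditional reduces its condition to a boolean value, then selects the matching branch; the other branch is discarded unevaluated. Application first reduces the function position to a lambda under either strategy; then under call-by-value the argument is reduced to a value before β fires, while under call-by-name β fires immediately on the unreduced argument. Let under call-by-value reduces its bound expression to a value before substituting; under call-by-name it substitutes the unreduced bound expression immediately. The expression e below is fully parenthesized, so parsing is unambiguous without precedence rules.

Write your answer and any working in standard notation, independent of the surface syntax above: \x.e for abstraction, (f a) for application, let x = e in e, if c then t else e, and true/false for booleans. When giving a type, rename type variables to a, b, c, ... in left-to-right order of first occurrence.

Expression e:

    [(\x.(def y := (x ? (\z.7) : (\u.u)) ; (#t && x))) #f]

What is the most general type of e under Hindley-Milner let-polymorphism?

Answer: Bool

Derivation:
x : a
  unify a ~ Bool
\z._ : b -> Int
u : c
\u._ : c -> c
  unify b -> Int ~ c -> c
  unify b ~ c
  unify Int ~ c
let y : Int -> Int
  unify Bool ~ Bool
x : Bool
  unify Bool ~ Bool
\x._ : Bool -> Bool
  unify Bool -> Bool ~ Bool -> d
  unify Bool ~ Bool
  unify Bool ~ d
_ _ : Bool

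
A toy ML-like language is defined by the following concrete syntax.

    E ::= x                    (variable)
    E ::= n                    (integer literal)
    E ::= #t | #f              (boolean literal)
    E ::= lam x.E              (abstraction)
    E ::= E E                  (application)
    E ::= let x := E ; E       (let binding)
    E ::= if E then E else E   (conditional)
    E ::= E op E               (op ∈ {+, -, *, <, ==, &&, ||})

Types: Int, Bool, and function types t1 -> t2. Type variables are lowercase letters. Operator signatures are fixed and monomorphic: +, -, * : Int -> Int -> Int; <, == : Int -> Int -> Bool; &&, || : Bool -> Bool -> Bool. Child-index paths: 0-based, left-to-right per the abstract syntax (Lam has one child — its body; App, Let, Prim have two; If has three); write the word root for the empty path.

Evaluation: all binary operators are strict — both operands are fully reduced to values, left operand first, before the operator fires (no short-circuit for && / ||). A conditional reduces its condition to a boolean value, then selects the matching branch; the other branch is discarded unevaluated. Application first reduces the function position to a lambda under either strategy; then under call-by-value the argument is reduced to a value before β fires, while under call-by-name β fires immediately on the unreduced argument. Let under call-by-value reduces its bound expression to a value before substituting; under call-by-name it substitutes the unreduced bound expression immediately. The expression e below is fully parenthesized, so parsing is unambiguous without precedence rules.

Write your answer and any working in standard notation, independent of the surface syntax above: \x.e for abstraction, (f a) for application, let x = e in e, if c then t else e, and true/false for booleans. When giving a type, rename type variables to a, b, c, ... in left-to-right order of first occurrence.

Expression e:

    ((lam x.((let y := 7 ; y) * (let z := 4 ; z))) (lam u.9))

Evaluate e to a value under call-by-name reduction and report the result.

Derivation:
step 0: ((\x.((let y = 7 in y) * (let z = 4 in z))) (\u.9))
step 1: [beta@root] ((let y = 7 in y) * (let z = 4 in z))
step 2: [let@0] (7 * (let z = 4 in z))
step 3: [let@1] (7 * 4)
step 4: [delta@root] 28

Answer: 28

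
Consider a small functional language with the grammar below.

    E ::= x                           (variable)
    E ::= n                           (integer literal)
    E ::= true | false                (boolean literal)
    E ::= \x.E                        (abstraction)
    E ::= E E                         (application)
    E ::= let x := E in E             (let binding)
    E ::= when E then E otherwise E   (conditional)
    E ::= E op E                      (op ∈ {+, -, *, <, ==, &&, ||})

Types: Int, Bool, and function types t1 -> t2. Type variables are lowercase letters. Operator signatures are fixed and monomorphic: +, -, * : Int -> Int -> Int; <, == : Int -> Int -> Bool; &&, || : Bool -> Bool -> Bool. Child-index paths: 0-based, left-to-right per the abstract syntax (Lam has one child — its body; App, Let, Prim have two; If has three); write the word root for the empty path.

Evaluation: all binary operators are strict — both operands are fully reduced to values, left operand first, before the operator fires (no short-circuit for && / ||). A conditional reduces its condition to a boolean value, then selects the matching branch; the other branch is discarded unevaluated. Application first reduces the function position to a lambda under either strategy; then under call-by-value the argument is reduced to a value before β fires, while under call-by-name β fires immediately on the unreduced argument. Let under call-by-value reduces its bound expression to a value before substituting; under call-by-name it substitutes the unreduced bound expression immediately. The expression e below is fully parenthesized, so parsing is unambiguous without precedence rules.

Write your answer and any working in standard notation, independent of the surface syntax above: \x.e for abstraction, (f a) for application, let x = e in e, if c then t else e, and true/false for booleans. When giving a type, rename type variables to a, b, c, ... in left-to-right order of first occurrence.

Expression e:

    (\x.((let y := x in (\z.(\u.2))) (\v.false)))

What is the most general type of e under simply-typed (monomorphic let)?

Working:
x : a
let y : a
\u._ : c -> Int
\z._ : b -> c -> Int
\v._ : d -> Bool
  unify b -> c -> Int ~ (d -> Bool) -> e
  unify b ~ d -> Bool
  unify c -> Int ~ e
_ _ : c -> Int
\x._ : a -> c -> Int

Answer: a -> b -> Int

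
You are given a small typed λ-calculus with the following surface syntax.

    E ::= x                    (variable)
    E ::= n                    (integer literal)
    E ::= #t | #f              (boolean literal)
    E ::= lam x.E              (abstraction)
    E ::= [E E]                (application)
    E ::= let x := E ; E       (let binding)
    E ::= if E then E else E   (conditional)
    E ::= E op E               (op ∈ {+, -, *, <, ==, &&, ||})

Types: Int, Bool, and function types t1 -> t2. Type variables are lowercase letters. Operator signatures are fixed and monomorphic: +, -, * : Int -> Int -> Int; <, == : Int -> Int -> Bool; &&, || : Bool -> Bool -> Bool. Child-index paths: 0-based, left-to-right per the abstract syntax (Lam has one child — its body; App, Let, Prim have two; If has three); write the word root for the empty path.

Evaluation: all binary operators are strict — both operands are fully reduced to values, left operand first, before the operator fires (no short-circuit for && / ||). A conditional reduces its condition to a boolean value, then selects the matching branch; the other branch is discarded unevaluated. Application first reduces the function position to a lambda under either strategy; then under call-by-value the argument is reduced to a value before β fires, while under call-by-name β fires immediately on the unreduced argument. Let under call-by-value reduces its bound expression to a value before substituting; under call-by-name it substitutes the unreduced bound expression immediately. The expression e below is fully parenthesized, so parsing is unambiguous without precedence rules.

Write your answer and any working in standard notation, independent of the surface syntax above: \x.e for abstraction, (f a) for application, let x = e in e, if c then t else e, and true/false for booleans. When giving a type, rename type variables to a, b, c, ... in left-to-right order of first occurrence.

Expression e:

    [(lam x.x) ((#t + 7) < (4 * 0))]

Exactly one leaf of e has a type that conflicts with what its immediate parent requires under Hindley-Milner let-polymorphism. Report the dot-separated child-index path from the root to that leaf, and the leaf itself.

Trace:
x : a
\x._ : a -> a
  unify Bool ~ Int
  FAIL: mismatch Bool ~ Int

Answer: 1.0.0 : true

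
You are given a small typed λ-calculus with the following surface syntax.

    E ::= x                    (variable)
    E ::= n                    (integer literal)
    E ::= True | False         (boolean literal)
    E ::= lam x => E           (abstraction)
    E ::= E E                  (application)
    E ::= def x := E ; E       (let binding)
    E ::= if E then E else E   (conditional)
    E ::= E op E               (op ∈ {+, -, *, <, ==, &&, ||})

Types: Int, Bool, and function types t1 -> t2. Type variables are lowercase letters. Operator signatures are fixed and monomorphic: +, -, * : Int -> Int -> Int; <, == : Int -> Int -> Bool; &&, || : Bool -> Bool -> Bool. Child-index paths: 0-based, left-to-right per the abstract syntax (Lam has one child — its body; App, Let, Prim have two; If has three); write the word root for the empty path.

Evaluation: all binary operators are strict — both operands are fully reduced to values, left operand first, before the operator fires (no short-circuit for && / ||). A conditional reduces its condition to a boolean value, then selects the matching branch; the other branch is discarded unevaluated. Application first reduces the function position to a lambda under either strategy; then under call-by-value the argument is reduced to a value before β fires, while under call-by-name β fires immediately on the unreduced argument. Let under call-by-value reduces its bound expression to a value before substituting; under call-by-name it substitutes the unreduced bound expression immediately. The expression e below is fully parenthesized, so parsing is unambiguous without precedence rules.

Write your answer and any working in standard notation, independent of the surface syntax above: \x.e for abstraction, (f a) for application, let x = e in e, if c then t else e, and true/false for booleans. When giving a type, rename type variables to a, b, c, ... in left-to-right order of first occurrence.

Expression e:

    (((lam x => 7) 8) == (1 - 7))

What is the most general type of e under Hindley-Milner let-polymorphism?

Derivation:
\x._ : a -> Int
  unify a -> Int ~ Int -> b
  unify a ~ Int
  unify Int ~ b
_ _ : Int
  unify Int ~ Int
  unify Int ~ Int
  unify Int ~ Int
  unify Int ~ Int

Answer: Bool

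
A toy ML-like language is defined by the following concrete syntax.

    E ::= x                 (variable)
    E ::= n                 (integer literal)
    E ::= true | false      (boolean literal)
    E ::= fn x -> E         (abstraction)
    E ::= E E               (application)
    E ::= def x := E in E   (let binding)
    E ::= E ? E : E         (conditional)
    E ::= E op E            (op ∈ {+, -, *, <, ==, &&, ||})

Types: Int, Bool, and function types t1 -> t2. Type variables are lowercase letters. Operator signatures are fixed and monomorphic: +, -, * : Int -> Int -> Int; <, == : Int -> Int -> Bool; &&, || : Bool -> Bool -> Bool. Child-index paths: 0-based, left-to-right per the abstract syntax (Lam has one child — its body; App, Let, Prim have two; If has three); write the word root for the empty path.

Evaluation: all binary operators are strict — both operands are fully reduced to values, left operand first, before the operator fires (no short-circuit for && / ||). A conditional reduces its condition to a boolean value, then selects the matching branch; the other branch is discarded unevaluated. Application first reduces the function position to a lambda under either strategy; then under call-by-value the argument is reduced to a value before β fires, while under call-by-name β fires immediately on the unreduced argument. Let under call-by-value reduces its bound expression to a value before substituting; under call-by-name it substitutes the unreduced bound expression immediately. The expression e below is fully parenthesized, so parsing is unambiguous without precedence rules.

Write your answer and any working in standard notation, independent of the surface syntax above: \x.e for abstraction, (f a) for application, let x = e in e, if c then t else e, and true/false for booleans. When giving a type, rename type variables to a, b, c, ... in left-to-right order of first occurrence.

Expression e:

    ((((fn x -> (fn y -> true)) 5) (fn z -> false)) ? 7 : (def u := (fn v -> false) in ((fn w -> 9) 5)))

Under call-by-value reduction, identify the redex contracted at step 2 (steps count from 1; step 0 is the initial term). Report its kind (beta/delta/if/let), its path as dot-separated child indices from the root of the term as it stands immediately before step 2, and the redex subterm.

Trace:
step 0: (if (((\x.(\y.true)) 5) (\z.false)) then 7 else (let u = (\v.false) in ((\w.9) 5)))
step 1: [beta@0.0] (if ((\y.true) (\z.false)) then 7 else (let u = (\v.false) in ((\w.9) 5)))
step 2: [beta@0] (if true then 7 else (let u = (\v.false) in ((\w.9) 5)))

Answer: beta at 0 : ((\y.true) (\z.false))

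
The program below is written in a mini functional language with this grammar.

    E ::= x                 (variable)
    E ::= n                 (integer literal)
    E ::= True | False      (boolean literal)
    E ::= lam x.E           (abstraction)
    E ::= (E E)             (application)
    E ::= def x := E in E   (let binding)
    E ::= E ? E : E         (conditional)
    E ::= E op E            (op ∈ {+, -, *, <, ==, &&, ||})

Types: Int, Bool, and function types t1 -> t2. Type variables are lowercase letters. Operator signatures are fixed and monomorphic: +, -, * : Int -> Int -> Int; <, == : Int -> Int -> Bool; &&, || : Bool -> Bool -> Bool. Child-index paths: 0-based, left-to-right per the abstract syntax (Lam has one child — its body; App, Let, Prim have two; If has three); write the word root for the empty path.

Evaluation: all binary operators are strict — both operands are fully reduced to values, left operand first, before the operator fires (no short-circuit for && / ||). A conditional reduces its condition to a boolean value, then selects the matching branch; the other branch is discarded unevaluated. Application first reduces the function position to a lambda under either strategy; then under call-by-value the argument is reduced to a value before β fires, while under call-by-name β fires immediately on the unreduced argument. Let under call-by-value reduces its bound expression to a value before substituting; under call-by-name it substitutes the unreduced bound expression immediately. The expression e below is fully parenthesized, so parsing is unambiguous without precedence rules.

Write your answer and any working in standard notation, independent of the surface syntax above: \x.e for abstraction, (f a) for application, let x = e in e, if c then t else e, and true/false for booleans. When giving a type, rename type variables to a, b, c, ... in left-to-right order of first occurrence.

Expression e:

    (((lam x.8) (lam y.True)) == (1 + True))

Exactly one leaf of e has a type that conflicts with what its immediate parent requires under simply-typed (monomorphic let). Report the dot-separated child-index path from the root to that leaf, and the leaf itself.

Trace:
\x._ : a -> Int
\y._ : b -> Bool
  unify a -> Int ~ (b -> Bool) -> c
  unify a ~ b -> Bool
  unify Int ~ c
_ _ : Int
  unify Int ~ Int
  unify Int ~ Int
  unify Bool ~ Int
  FAIL: mismatch Bool ~ Int

Answer: 1.1 : true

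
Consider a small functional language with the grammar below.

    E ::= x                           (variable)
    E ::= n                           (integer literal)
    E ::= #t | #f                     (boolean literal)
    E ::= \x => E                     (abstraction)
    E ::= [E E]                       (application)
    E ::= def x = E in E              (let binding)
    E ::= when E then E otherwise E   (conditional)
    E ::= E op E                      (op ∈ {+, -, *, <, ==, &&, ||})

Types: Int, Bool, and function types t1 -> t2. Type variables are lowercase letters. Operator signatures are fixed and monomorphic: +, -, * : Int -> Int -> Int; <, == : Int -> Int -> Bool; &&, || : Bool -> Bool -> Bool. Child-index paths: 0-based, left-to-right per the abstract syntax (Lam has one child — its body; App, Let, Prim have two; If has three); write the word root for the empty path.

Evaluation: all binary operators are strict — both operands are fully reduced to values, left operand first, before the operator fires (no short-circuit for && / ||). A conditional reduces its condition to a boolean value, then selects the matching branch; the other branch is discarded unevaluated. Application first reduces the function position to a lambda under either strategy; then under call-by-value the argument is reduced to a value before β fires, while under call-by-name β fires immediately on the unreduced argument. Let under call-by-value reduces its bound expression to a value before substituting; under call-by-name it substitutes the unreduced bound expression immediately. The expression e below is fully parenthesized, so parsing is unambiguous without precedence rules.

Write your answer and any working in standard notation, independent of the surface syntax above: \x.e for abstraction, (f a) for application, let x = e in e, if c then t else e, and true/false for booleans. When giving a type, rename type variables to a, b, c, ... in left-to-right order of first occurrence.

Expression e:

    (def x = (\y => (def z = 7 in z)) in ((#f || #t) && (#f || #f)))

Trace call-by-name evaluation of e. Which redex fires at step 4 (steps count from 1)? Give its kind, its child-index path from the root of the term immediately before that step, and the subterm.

Derivation:
step 0: (let x = (\y.(let z = 7 in z)) in ((false || true) && (false || false)))
step 1: [let@root] ((false || true) && (false || false))
step 2: [delta@0] (true && (false || false))
step 3: [delta@1] (true && false)
step 4: [delta@root] false

Answer: delta at root : (true && false)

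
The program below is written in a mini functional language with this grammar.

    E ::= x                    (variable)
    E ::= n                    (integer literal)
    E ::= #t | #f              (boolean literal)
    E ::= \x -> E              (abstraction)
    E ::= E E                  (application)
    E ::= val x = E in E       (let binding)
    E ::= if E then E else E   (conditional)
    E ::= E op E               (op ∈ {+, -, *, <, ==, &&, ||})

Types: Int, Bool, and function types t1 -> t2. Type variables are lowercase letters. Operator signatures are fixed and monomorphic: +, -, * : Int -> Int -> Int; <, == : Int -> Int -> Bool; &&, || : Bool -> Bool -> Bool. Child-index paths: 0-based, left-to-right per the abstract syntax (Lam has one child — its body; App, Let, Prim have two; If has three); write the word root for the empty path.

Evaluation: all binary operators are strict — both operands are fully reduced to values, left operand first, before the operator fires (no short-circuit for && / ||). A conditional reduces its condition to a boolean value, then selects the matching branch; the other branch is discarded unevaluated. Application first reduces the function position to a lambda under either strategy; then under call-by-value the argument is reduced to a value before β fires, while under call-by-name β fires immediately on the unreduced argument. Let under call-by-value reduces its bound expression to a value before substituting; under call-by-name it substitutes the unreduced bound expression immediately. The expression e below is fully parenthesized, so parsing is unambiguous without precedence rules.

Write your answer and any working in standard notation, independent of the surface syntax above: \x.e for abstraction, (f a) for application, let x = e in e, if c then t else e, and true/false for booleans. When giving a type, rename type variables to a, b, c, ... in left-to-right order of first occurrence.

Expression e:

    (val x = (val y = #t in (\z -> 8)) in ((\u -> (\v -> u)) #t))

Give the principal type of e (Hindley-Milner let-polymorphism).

Answer: a -> Bool

Working:
let y : Bool
\z._ : a -> Int
let x : forall. a -> Int
u : b
\v._ : c -> b
\u._ : b -> c -> b
  unify b -> c -> b ~ Bool -> d
  unify b ~ Bool
  unify c -> Bool ~ d
_ _ : c -> Bool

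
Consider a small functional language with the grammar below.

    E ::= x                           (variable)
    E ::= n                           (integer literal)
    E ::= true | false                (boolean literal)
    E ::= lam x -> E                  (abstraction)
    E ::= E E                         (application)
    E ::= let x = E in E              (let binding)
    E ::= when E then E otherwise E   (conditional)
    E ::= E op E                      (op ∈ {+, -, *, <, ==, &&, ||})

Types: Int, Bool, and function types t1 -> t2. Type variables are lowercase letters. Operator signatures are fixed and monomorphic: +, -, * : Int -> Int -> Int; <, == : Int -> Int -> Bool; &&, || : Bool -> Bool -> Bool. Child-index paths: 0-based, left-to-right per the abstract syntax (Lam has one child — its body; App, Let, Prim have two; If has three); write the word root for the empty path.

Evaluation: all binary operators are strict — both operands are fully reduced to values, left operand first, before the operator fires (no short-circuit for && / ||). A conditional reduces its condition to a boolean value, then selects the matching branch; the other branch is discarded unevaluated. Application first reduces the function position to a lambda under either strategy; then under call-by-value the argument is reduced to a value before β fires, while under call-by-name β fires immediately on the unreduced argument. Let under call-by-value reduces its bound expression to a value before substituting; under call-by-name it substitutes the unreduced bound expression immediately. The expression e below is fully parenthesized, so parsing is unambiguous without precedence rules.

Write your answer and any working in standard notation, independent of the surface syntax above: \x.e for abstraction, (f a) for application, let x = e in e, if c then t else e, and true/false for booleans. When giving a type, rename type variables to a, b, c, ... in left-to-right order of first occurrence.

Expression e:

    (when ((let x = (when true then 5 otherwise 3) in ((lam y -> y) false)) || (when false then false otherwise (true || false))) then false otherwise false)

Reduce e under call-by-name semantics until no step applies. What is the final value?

Derivation:
step 0: (if ((let x = (if true then 5 else 3) in ((\y.y) false)) || (if false then false else (true || false))) then false else false)
step 1: [let@0.0] (if (((\y.y) false) || (if false then false else (true || false))) then false else false)
step 2: [beta@0.0] (if (false || (if false then false else (true || false))) then false else false)
step 3: [if@0.1] (if (false || (true || false)) then false else false)
step 4: [delta@0.1] (if (false || true) then false else false)
step 5: [delta@0] (if true then false else false)
step 6: [if@root] false

Answer: false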